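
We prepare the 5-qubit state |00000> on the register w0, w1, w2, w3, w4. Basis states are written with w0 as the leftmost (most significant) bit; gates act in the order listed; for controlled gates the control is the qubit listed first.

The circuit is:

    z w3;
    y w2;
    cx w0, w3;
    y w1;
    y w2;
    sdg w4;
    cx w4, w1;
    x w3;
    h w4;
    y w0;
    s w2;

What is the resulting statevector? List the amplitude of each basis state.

The final amplitudes are -sqrt(2)/2 on |11010>, -sqrt(2)/2 on |11011>, and 0 on every other basis state.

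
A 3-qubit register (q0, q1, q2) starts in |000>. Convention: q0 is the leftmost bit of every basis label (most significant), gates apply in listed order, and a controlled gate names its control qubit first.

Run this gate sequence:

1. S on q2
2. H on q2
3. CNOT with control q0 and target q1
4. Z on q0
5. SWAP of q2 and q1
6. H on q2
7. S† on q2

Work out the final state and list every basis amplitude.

The final amplitudes are 1/2 on |000>, -I/2 on |001>, 1/2 on |010>, -I/2 on |011>, 0 on |100>, 0 on |101>, 0 on |110>, 0 on |111>.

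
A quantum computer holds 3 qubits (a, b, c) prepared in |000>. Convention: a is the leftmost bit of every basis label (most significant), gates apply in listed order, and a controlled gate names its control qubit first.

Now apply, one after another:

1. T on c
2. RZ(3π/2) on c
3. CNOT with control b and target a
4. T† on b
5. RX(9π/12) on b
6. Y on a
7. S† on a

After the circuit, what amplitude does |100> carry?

|100> carries amplitude -sqrt(2 - sqrt(2))*exp(I*pi/4)/2 in the final state.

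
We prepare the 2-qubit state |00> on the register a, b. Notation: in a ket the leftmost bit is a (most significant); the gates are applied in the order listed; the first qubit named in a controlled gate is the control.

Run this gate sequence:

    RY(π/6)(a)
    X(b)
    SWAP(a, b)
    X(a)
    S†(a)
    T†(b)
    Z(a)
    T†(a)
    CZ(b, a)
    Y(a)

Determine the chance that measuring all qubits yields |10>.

Outcome |10> occurs with probability sqrt(3)/4 + 1/2.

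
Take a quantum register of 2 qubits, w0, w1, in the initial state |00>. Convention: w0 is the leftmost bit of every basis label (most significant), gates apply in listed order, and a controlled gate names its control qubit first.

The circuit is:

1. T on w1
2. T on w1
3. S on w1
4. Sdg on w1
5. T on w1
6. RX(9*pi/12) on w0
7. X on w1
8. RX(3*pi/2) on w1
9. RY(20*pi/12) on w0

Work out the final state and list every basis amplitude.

The resulting statevector has amplitude sqrt(2*sqrt(2) + 4)/8 + I*sqrt(12 - 6*sqrt(2))/8 on |00>, sqrt(12 - 6*sqrt(2))/8 - I*sqrt(2*sqrt(2) + 4)/8 on |01>, sqrt(6*sqrt(2) + 12)/8 - I*sqrt(4 - 2*sqrt(2))/8 on |10>, -sqrt(4 - 2*sqrt(2))/8 - I*sqrt(6*sqrt(2) + 12)/8 on |11>. Key observation: gates 3-4 undo each other exactly, leaving only the rest of the circuit to track.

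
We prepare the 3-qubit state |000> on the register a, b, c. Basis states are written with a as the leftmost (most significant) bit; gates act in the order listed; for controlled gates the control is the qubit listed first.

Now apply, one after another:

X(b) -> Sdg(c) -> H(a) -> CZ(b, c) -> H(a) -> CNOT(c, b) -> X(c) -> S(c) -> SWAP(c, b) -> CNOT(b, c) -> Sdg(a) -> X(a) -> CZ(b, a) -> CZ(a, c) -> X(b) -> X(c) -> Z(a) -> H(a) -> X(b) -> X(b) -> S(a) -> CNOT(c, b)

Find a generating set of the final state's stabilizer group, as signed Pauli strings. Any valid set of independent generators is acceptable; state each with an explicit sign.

One valid set of independent stabilizer generators is -YII, -IZI, -IIZ (any independent generating set of the same group is equally correct).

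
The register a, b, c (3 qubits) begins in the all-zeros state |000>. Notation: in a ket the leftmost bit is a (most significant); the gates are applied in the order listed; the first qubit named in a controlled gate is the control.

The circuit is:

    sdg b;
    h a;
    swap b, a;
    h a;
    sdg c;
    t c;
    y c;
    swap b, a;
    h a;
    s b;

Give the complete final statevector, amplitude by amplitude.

After the circuit, the state carries amplitude sqrt(2)*I/2 on |001>, -sqrt(2)/2 on |011>, and 0 on every other basis state.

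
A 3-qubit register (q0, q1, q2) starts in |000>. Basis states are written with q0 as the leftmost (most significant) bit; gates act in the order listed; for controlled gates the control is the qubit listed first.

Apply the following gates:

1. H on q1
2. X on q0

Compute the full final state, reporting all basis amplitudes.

After the circuit, the state carries amplitude sqrt(2)/2 on |100>, sqrt(2)/2 on |110>, and 0 on every other basis state.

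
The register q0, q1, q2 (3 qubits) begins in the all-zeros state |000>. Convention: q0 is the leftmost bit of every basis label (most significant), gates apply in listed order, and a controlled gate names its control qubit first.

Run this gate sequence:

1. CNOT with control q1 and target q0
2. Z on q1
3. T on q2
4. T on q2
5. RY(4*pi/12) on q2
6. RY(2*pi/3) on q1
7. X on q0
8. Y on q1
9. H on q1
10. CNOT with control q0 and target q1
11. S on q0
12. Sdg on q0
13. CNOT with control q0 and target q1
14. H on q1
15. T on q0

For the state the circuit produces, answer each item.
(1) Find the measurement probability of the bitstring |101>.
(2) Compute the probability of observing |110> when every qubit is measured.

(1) The probability of measuring |101> is 3/16.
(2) A full measurement returns |110> with probability 3/16.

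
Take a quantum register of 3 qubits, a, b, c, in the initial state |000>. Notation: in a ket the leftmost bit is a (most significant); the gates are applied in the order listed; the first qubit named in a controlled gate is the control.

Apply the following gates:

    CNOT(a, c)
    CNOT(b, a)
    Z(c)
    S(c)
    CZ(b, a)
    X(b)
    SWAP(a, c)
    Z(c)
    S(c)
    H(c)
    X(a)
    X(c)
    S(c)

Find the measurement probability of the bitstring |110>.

A full measurement returns |110> with probability 1/2.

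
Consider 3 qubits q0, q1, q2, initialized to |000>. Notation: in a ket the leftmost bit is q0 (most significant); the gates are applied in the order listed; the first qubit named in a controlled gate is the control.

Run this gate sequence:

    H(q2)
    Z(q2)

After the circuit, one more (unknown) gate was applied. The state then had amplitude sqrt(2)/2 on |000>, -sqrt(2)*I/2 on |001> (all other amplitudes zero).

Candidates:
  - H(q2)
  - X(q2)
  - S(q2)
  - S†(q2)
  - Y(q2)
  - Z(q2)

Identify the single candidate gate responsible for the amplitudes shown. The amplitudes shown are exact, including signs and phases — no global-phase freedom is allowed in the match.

The unique candidate consistent with the amplitudes is S(q2).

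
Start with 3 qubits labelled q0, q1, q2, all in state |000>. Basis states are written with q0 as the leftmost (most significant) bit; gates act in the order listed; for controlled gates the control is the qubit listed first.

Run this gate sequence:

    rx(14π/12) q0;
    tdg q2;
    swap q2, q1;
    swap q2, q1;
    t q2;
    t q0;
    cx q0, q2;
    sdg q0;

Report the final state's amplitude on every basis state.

The resulting statevector has amplitude -sqrt(6)/4 + sqrt(2)/4 on |000>, (-sqrt(6) - sqrt(2))*exp(I*pi/4)/4 on |101>, and 0 on every other basis state. Key observation: steps 2-5 multiply out to the identity, so the circuit reduces to the remaining gates.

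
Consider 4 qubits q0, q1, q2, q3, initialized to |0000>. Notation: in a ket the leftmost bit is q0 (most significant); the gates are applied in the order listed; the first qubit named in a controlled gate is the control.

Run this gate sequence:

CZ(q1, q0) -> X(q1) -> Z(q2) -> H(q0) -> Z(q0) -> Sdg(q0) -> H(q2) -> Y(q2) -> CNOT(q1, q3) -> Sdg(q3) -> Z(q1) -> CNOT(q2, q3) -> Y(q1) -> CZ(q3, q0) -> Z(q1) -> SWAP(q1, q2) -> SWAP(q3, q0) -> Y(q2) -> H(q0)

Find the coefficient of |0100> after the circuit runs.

The final state's coefficient on |0100> equals 0.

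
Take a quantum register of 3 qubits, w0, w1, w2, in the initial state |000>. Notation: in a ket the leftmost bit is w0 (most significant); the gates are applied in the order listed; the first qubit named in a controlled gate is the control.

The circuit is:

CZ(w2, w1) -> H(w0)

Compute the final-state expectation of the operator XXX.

The observable XXX averages to 0.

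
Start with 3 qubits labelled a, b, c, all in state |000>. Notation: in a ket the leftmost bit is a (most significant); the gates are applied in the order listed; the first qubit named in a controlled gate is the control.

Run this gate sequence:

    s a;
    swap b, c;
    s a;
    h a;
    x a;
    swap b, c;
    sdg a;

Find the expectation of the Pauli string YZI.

The expectation value of YZI is -1.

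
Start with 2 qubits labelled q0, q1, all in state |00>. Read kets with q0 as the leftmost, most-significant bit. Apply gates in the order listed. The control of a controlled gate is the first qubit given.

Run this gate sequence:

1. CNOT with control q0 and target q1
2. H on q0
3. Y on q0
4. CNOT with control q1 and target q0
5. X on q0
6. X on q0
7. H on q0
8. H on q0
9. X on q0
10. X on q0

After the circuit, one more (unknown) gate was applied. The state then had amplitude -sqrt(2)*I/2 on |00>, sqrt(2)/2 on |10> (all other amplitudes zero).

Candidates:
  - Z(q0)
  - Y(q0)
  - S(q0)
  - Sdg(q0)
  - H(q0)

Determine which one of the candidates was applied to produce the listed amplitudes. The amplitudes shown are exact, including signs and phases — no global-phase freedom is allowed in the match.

The applied gate was Sdg(q0). Key observation: steps 5-10 multiply out to the identity, so the circuit reduces to the remaining gates.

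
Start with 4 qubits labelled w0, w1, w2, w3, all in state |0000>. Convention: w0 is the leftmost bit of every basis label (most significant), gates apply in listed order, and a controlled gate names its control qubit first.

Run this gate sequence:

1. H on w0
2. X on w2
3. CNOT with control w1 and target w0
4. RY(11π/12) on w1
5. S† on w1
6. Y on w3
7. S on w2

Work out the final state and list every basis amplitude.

The final amplitudes are -sqrt(2*sqrt(2) + 4)/8 + sqrt(12 - 6*sqrt(2))/8 on |0011>, I*sqrt(4 - 2*sqrt(2))/8 + I*sqrt(6*sqrt(2) + 12)/8 on |0111>, -sqrt(2*sqrt(2) + 4)/8 + sqrt(12 - 6*sqrt(2))/8 on |1011>, I*sqrt(4 - 2*sqrt(2))/8 + I*sqrt(6*sqrt(2) + 12)/8 on |1111>, and 0 on every other basis state.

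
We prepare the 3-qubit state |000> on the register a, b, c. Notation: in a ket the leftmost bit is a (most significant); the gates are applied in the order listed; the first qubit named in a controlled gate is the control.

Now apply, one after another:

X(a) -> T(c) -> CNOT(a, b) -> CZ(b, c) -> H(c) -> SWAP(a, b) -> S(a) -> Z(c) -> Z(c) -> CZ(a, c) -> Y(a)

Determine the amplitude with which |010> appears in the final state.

The amplitude on |010> is sqrt(2)/2.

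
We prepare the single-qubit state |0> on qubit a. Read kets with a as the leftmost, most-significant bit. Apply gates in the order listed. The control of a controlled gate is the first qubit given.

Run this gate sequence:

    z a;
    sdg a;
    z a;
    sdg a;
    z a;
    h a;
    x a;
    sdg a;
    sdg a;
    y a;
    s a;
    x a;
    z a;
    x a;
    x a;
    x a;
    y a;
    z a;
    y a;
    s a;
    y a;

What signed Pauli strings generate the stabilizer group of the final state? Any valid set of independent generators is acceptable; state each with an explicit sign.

The stabilizer group can be generated by +X, among other valid generating sets.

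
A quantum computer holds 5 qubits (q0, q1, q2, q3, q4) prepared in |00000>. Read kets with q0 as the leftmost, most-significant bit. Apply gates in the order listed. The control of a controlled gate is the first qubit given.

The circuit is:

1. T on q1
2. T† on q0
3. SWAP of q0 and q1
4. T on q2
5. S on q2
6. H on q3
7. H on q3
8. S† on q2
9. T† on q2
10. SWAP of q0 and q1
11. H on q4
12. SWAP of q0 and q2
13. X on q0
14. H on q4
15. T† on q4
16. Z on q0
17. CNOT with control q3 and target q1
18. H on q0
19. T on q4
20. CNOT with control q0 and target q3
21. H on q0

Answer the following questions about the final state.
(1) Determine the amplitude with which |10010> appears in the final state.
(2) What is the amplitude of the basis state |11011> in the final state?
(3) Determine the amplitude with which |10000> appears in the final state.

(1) |10010> carries amplitude -1/2 in the final state. Key observation: the block from step 3 through step 10 cancels to the identity and can be dropped.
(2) The amplitude on |11011> is 0.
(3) |10000> carries amplitude -1/2 in the final state.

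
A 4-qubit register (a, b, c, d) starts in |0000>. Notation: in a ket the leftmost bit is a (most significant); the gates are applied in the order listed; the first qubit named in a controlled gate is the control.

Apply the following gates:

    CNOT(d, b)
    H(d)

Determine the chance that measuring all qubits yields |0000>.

Outcome |0000> occurs with probability 1/2.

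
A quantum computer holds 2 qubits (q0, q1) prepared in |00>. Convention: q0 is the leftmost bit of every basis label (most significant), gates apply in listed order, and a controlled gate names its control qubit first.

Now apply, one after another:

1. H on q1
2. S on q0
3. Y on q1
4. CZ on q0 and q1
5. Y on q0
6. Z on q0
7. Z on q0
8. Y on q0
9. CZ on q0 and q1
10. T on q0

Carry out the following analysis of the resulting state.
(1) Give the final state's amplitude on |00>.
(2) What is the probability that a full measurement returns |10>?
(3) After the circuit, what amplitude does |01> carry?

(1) The final state's coefficient on |00> equals -sqrt(2)*I/2. Key observation: steps 4-9 multiply out to the identity, so the circuit reduces to the remaining gates.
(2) A full measurement returns |10> with probability 0.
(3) The final state's coefficient on |01> equals sqrt(2)*I/2.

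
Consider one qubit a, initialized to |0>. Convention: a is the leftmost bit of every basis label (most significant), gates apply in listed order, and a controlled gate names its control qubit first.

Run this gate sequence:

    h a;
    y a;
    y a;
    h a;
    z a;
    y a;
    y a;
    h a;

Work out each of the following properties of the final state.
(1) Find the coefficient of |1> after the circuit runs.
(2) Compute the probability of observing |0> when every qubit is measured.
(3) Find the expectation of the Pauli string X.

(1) The amplitude on |1> is sqrt(2)/2.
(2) Outcome |0> occurs with probability 1/2.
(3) The observable X averages to 1.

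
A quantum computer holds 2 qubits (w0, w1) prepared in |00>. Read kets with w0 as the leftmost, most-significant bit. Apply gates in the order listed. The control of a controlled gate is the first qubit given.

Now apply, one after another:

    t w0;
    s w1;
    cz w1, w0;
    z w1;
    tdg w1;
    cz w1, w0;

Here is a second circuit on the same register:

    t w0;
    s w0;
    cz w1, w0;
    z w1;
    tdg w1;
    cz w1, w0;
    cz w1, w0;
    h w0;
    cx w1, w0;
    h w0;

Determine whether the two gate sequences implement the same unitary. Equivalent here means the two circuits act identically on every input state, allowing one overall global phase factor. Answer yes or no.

No: there is an input state on which the two circuits produce genuinely different outputs (not merely differing by a phase).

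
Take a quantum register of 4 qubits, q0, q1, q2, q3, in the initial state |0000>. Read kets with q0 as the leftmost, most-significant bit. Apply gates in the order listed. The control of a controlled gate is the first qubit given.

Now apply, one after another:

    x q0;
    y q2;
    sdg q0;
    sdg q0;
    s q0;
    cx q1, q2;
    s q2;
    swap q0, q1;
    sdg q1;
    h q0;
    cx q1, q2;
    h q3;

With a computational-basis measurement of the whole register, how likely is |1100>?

Outcome |1100> occurs with probability 1/4.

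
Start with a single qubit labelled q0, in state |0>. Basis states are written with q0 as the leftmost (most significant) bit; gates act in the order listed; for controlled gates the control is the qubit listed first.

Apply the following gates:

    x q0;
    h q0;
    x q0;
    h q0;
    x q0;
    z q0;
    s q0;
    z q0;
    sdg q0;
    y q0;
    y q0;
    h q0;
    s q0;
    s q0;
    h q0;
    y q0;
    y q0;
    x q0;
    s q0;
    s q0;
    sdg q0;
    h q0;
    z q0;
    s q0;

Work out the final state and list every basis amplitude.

After the circuit, the state carries amplitude -sqrt(2)/2 on |0>, sqrt(2)*I/2 on |1>.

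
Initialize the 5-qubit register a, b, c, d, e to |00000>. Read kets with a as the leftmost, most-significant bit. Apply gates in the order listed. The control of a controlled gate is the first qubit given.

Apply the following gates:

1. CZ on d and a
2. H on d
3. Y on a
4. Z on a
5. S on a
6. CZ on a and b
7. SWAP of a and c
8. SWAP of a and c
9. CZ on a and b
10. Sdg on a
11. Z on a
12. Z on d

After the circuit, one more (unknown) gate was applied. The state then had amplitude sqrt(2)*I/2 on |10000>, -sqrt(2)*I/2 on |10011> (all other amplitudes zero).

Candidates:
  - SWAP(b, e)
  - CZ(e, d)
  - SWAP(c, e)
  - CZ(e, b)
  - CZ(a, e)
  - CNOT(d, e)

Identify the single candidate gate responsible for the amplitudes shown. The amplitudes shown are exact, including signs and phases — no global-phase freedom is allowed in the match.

The unique candidate consistent with the amplitudes is CNOT(d, e). Key observation: steps 4-11 multiply out to the identity, so the circuit reduces to the remaining gates.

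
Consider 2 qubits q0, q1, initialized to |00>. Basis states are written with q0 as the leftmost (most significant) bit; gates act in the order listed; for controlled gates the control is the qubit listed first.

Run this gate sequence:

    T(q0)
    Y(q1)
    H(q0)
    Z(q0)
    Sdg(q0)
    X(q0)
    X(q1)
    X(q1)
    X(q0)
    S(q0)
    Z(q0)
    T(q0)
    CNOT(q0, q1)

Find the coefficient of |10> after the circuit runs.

The final state's coefficient on |10> equals sqrt(2)*exp(3*I*pi/4)/2. Key observation: steps 4-11 multiply out to the identity, so the circuit reduces to the remaining gates.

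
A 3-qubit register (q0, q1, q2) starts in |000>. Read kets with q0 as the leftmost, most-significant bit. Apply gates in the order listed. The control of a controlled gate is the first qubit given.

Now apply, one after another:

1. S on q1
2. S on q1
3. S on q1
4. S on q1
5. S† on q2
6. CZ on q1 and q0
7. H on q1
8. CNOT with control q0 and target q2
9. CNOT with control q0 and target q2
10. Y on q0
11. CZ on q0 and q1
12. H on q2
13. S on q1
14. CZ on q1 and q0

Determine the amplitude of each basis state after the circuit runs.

The final amplitudes are 0 on |000>, 0 on |001>, 0 on |010>, 0 on |011>, I/2 on |100>, I/2 on |101>, -1/2 on |110>, -1/2 on |111>. Key observation: the block from step 1 through step 4 cancels to the identity and can be dropped.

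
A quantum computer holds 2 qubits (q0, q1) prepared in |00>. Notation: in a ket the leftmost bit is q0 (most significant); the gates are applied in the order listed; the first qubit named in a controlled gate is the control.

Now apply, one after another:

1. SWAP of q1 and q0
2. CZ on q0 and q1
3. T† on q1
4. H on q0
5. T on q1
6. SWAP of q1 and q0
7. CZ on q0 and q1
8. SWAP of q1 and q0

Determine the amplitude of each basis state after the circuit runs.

After the circuit, the state carries amplitude sqrt(2)/2 on |00>, 0 on |01>, sqrt(2)/2 on |10>, 0 on |11>.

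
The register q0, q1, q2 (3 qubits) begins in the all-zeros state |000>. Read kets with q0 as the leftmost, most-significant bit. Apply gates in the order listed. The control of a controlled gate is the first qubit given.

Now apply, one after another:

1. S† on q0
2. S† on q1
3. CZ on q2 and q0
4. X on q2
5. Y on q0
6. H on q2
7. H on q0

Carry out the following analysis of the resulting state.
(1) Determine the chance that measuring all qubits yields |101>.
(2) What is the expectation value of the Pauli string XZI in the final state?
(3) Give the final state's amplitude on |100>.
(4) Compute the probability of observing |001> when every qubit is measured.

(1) Outcome |101> occurs with probability 1/4.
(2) The observable XZI averages to -1.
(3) The amplitude on |100> is -I/2.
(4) A full measurement returns |001> with probability 1/4.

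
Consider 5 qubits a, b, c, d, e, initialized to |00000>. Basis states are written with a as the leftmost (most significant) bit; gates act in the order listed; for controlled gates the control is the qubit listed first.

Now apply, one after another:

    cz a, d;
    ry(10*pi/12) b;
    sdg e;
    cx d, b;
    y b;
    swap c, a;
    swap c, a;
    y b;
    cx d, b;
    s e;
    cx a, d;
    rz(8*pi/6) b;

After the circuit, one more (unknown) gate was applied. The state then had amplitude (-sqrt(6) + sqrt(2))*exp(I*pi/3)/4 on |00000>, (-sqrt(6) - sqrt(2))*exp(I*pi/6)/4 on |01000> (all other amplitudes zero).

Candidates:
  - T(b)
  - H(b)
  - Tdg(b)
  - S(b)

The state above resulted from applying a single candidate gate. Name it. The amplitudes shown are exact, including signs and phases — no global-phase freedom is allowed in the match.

The applied gate was S(b).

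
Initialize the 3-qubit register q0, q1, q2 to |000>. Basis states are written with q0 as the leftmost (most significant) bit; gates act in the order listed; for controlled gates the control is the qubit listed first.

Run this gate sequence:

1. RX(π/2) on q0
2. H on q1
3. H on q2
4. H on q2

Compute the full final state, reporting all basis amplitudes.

After the circuit, the state carries amplitude 1/2 on |000>, 0 on |001>, 1/2 on |010>, 0 on |011>, -I/2 on |100>, 0 on |101>, -I/2 on |110>, 0 on |111>. Key observation: gates 3-4 undo each other exactly, leaving only the rest of the circuit to track.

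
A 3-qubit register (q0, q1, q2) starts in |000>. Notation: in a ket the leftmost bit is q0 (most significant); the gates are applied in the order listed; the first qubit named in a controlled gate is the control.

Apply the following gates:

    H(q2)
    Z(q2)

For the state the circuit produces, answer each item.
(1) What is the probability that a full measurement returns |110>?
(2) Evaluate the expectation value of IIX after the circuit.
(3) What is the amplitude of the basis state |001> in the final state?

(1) The probability of measuring |110> is 0.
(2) The expectation value of IIX is -1.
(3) The amplitude on |001> is -sqrt(2)/2.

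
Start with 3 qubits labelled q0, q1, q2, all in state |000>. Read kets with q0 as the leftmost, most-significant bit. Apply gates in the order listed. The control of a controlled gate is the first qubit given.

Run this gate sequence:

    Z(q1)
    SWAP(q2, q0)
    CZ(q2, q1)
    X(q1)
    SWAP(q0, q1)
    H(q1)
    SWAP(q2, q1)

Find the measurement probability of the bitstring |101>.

A full measurement returns |101> with probability 1/2.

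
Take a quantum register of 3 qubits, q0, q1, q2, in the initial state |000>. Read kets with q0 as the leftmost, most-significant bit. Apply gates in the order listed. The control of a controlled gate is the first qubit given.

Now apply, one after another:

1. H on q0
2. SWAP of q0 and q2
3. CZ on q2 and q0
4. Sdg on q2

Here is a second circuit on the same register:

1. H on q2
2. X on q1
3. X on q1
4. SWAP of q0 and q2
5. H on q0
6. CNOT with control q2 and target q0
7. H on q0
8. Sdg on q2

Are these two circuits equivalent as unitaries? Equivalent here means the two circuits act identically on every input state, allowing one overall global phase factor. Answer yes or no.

No, they are not equivalent — no single phase factor reconciles the two unitaries.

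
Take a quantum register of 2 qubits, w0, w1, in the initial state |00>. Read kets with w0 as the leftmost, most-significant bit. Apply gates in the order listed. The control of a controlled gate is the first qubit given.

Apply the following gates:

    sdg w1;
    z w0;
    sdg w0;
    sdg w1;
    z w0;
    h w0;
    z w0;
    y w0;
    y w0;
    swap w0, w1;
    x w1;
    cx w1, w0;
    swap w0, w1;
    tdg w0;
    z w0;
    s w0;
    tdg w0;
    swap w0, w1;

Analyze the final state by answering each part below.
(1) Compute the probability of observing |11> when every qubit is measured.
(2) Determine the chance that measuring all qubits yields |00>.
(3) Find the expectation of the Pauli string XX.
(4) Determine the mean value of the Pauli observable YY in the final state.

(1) Outcome |11> occurs with probability 1/2.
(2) The probability of measuring |00> is 1/2.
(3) In the final state, XX has expectation 1.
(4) In the final state, YY has expectation -1.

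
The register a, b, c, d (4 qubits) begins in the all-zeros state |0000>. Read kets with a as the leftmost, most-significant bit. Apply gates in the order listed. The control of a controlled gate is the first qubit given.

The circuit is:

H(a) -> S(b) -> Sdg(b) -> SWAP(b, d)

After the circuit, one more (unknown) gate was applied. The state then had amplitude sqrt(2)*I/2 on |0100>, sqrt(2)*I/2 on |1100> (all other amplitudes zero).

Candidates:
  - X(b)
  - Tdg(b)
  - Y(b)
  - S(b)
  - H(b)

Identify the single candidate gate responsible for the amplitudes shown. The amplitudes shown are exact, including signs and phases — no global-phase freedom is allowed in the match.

The applied gate was Y(b). Key observation: steps 2-3 multiply out to the identity, so the circuit reduces to the remaining gates.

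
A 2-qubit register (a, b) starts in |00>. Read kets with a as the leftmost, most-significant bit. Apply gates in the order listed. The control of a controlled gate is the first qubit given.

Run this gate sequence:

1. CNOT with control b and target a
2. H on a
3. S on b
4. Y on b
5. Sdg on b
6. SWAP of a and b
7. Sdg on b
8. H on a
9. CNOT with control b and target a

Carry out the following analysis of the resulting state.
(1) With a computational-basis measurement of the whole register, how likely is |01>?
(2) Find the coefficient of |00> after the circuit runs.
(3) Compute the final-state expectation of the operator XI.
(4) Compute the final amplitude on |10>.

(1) The probability of measuring |01> is 1/4.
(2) The final state's coefficient on |00> equals 1/2.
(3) The expectation value of XI is -1.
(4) The amplitude on |10> is -1/2.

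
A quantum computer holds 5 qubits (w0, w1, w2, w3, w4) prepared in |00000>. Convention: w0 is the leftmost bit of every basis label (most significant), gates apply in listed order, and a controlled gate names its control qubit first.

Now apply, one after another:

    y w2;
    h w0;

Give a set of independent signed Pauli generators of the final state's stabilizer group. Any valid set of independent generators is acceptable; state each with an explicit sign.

The stabilizer group can be generated by +XIIII, +IZIII, -IIZII, +IIIZI, +IIIIZ, among other valid generating sets.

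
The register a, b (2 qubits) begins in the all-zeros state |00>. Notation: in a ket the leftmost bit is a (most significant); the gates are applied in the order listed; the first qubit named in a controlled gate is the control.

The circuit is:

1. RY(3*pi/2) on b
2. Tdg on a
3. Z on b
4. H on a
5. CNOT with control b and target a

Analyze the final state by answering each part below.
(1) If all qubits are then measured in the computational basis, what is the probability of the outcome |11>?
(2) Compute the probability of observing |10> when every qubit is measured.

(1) Outcome |11> occurs with probability 1/4.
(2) A full measurement returns |10> with probability 1/4.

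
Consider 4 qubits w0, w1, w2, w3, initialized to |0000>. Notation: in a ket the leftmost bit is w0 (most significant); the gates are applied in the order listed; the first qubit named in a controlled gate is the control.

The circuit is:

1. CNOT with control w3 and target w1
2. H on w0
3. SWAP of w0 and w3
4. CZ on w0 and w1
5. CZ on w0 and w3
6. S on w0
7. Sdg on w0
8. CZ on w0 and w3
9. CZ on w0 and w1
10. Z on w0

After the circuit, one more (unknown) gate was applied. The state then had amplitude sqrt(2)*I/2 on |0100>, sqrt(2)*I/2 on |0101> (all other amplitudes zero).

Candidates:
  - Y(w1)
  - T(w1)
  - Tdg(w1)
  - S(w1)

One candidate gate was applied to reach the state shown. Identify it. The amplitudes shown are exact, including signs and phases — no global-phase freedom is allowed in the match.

The applied gate was Y(w1). Key observation: the block from step 4 through step 9 cancels to the identity and can be dropped.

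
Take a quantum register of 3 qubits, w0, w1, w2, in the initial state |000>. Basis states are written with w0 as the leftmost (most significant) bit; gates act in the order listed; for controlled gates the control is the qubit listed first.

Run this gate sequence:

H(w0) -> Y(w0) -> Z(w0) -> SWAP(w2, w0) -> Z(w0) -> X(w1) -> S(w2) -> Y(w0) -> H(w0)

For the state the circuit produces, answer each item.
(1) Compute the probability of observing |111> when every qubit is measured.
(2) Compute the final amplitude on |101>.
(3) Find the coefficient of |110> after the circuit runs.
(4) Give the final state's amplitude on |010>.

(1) A full measurement returns |111> with probability 1/4.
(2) The final state's coefficient on |101> equals 0.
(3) |110> carries amplitude -1/2 in the final state.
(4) |010> carries amplitude 1/2 in the final state.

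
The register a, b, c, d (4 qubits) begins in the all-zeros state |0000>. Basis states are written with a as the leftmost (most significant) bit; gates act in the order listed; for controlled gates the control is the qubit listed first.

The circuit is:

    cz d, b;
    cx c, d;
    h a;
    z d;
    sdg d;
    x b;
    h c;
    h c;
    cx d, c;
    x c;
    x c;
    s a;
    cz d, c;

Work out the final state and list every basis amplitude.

The resulting statevector has amplitude sqrt(2)/2 on |0100>, sqrt(2)*I/2 on |1100>, and 0 on every other basis state.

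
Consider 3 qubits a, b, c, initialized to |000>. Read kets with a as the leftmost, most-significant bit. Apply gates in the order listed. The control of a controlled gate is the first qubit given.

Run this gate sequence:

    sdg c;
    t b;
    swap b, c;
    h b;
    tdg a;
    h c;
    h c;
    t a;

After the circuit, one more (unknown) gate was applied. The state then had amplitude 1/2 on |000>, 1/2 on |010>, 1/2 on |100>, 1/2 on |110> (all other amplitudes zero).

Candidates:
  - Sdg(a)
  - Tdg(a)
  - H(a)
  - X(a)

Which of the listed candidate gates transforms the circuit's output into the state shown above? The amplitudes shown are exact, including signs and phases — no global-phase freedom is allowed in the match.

The unique candidate consistent with the amplitudes is H(a). Key observation: the block from step 5 through step 8 cancels to the identity and can be dropped.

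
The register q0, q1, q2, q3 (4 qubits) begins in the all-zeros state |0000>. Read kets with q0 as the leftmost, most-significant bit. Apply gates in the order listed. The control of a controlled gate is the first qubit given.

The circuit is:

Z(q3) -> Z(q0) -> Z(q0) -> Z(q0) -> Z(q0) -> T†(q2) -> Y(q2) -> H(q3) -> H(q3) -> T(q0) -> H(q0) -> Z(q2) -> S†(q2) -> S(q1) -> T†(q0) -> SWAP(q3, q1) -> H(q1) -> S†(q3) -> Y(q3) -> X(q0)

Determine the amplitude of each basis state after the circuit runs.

After the circuit, the state carries amplitude -exp(I*pi/4)/2 on |0011>, -exp(I*pi/4)/2 on |0111>, -I/2 on |1011>, -I/2 on |1111>, and 0 on every other basis state.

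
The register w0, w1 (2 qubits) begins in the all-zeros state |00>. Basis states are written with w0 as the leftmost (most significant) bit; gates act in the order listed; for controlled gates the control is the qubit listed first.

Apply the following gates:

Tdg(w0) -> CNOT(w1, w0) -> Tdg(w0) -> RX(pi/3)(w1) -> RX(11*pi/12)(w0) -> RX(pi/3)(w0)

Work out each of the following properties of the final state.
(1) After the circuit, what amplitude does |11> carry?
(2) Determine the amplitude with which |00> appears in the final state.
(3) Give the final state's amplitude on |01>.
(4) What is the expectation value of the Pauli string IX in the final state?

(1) |11> carries amplitude -sqrt(sqrt(2) + 2)/4 in the final state.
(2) The final state's coefficient on |00> equals -sqrt(6 - 3*sqrt(2))/4.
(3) |01> carries amplitude I*sqrt(2 - sqrt(2))/4 in the final state.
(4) In the final state, IX has expectation 0.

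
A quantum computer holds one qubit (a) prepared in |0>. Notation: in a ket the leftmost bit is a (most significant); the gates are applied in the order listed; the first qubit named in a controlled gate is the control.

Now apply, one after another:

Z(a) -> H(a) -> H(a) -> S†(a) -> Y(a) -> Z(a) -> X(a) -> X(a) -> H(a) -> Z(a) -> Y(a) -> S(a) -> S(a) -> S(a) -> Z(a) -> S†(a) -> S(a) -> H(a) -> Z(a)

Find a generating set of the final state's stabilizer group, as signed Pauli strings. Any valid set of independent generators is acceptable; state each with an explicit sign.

The stabilizer group can be generated by -Y, among other valid generating sets.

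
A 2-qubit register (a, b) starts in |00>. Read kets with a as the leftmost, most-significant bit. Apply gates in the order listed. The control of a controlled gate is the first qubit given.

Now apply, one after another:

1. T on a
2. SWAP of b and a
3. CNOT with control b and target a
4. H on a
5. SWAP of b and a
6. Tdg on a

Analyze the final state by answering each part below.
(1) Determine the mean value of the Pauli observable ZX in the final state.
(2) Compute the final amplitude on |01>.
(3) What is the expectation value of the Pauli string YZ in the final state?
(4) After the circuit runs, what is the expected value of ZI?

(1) In the final state, ZX has expectation 1.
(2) |01> carries amplitude sqrt(2)/2 in the final state.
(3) The observable YZ averages to 0.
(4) The expectation value of ZI is 1.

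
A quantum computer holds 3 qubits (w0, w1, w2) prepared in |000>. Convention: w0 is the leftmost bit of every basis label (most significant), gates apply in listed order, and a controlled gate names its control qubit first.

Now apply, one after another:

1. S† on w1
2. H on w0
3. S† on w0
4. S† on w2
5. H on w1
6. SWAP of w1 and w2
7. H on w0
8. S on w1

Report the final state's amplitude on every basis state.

The resulting statevector has amplitude sqrt(2)*(1 - I)/4 on |000>, sqrt(2)*(1 - I)/4 on |001>, 0 on |010>, 0 on |011>, sqrt(2)*(1 + I)/4 on |100>, sqrt(2)*(1 + I)/4 on |101>, 0 on |110>, 0 on |111>.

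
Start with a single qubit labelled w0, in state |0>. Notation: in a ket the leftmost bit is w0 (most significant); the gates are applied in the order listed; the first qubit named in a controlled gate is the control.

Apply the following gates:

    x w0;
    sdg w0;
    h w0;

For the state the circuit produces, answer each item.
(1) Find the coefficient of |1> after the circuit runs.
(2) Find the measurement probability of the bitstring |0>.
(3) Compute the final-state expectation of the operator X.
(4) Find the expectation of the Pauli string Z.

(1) The amplitude on |1> is sqrt(2)*I/2.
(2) A full measurement returns |0> with probability 1/2.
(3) The expectation value of X is -1.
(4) The expectation value of Z is 0.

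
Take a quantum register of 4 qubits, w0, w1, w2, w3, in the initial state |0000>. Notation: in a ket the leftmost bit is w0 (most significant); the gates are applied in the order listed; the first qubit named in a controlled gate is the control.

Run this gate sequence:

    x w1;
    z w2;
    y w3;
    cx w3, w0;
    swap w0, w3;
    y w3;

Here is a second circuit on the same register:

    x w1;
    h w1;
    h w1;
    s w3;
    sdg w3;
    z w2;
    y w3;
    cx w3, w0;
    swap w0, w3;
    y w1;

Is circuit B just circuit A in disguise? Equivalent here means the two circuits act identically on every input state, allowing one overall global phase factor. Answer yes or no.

No: there is an input state on which the two circuits produce genuinely different outputs (not merely differing by a phase).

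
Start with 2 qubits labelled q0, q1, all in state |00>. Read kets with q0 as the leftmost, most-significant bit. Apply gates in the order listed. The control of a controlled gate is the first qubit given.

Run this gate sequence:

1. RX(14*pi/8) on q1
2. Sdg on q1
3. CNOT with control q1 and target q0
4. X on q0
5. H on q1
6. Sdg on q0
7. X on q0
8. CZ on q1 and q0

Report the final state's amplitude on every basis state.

The final amplitudes are I*sqrt(2*sqrt(2) + 4)/4 on |00>, I*sqrt(2*sqrt(2) + 4)/4 on |01>, -sqrt(4 - 2*sqrt(2))/4 on |10>, -sqrt(4 - 2*sqrt(2))/4 on |11>.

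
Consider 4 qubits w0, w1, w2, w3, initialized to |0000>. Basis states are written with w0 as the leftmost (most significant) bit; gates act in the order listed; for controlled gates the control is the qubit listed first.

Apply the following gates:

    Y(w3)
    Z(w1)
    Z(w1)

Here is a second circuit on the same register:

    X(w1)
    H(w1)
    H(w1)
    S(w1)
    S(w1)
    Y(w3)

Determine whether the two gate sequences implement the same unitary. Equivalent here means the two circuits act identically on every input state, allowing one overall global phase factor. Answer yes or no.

No — the two circuits implement different unitaries, even allowing a global phase.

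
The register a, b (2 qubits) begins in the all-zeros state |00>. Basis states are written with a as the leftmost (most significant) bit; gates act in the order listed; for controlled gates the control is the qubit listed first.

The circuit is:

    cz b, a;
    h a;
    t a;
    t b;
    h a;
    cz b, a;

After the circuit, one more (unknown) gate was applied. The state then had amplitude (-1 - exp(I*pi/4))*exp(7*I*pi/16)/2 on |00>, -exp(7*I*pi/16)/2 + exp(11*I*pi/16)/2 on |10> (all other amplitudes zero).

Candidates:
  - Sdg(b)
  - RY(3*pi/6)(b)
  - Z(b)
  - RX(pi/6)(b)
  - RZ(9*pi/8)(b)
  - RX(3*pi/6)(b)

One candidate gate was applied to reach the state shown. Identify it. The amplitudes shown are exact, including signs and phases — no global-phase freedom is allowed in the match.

The applied gate was RZ(9*pi/8)(b).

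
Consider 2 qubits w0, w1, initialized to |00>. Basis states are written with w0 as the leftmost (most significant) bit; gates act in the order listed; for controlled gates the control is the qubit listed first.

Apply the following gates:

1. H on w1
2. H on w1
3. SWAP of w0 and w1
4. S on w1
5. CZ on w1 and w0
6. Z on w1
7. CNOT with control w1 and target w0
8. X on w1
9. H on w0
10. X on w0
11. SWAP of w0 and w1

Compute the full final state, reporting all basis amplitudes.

The resulting statevector has amplitude 0 on |00>, 0 on |01>, sqrt(2)/2 on |10>, sqrt(2)/2 on |11>. Key observation: gates 1-2 undo each other exactly, leaving only the rest of the circuit to track.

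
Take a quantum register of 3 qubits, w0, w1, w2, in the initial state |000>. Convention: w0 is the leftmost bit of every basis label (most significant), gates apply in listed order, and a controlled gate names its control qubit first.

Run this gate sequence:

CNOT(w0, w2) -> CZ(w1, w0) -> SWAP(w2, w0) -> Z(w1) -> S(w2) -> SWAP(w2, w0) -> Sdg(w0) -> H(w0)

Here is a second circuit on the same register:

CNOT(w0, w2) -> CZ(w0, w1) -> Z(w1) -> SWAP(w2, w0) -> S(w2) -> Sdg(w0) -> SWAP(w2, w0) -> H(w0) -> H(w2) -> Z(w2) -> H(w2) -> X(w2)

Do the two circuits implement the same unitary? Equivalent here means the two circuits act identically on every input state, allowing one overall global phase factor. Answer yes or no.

No — the two circuits implement different unitaries, even allowing a global phase.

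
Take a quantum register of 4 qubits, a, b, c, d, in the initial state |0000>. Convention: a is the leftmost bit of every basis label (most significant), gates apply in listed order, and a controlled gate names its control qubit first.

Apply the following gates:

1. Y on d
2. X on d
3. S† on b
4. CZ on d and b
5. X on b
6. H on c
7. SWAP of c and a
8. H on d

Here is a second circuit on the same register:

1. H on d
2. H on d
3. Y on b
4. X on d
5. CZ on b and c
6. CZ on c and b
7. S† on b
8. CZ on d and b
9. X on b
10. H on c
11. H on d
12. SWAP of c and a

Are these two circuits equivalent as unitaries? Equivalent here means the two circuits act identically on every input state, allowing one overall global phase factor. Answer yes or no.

No — the two circuits implement different unitaries, even allowing a global phase.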